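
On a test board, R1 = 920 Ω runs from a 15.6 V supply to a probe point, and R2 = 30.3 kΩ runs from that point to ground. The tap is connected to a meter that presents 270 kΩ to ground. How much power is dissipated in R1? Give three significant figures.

P ≈ 0.282 mW

Total resistance from the source is R1 + (R2‖R_L) = 28160 Ω, so I = 15.6/28160 Ω = 0.5539 mA.
P = I²·R1 = (0.5539 mA)² × 920 Ω = 0.282 mW.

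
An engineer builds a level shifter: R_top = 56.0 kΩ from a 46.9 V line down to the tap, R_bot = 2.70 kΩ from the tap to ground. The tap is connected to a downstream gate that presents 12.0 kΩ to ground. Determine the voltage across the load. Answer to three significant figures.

The load sits in parallel with R_bot: R_bot‖R_L = (2.70 × 12.0) / (2.70 + 12.0) = 2.204 kΩ.
V_out = 46.9 × 2.204 / (56.0 + 2.204) = 46.9 × 2.204/58.20 = 1.78 V.
(Unloaded it would have been 2.16 V.)

V_out ≈ 1.78 V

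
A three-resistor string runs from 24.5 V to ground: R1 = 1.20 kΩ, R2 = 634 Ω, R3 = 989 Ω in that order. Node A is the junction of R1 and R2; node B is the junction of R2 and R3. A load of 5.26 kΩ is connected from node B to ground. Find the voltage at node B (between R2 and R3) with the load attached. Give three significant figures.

V ≈ 7.65 V

At node B, R3 is in parallel with the load: R3‖R_L = 832.5 Ω.
Below node A the resistance is R2 + (R3‖R_L) = 1466 Ω, so V_A = 24.5 × 1466/2666 = 13.47 V.
Then V_B = V_A × (R3‖R_L)/(R2 + R3‖R_L) = 13.47 × 832.5/1466 = 7.65 V.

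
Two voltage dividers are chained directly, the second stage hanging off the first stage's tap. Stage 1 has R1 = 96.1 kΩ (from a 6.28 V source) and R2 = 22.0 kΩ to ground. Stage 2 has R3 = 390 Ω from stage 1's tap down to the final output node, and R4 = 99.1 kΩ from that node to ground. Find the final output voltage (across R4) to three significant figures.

V_out ≈ 0.988 V

Stage 2 presents R3+R4 = 99490 Ω as a load on stage 1's tap.
Stage 1's lower leg becomes R2‖(R3+R4) = 18020 Ω, so V_mid = 6.28 × 18020/114100 = 0.9915 V.
Stage 2 is itself unloaded: V_out = V_mid × R4/(R3+R4) = 0.9915 × 99100/99490 = 0.988 V.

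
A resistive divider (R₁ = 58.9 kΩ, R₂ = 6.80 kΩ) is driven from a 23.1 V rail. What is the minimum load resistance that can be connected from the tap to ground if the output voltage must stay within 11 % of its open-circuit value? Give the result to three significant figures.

Output resistance R_th = R₁‖R₂ = (58.9 × 6.80)/65.70 = 6.096 kΩ.
The fractional drop is R_th/(R_th + R_L); requiring this ≤ 0.110 gives R_L ≥ R_th(1/0.110 − 1) = 6.096 × 8.091 = 49.3 kΩ.

R_L(min) ≈ 49.3 kΩ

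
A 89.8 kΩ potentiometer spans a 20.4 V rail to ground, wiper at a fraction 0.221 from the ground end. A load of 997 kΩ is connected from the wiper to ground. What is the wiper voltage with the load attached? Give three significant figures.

The wiper splits the pot into (1−α)R = 69.95 kΩ above and αR = 19.85 kΩ below.
Lower section ‖ load = 19.46 kΩ.
V_wiper = 20.4 × 19.46/(69.95 + 19.46) = 4.44 V.

V ≈ 4.44 V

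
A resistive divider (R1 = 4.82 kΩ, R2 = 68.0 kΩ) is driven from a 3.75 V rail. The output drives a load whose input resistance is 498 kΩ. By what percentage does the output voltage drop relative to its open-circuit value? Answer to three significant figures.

The divider's output (Thévenin) resistance is R1‖R2 = 4.501 kΩ.
Fractional drop under load = R_th/(R_th + R_L) = 4.501 / (4.501 + 498) = 0.008957.
So the output falls by 0.896 %.

0.896 %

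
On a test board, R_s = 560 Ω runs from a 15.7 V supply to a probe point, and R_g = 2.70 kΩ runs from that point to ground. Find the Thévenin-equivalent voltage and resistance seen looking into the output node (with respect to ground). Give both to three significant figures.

V_th = 13.0 V, R_th = 464 Ω

V_th is the open-circuit tap voltage: 15.7 × 2700/(560 + 2700) = 13.0 V.
With the supply zeroed, R_s and R_g appear in parallel from the tap: R_th = R_s‖R_g = (560 × 2700)/3260 = 464 Ω.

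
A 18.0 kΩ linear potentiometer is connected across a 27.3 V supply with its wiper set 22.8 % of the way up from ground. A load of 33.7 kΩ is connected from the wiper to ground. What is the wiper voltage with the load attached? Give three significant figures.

V ≈ 5.69 V

The wiper splits the pot into (1−α)R = 13.90 kΩ above and αR = 4.104 kΩ below.
Lower section ‖ load = 3.658 kΩ.
V_wiper = 27.3 × 3.658/(13.90 + 3.658) = 5.69 V.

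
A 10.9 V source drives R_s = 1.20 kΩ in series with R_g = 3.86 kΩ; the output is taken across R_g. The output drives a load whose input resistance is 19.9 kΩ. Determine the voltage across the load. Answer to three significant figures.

V_out ≈ 7.95 V

The load sits in parallel with R_g: R_g‖R_L = (3.86 × 19.9) / (3.86 + 19.9) = 3.233 kΩ.
V_out = 10.9 × 3.233 / (1.20 + 3.233) = 10.9 × 3.233/4.433 = 7.95 V.
(Unloaded it would have been 8.32 V.)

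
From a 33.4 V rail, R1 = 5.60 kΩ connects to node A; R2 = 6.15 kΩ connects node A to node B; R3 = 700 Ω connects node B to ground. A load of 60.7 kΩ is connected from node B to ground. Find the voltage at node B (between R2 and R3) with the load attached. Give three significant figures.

At node B, R3 is in parallel with the load: R3‖R_L = 692.0 Ω.
Below node A the resistance is R2 + (R3‖R_L) = 6842 Ω, so V_A = 33.4 × 6842/12440 = 18.37 V.
Then V_B = V_A × (R3‖R_L)/(R2 + R3‖R_L) = 18.37 × 692.0/6842 = 1.86 V.

V ≈ 1.86 V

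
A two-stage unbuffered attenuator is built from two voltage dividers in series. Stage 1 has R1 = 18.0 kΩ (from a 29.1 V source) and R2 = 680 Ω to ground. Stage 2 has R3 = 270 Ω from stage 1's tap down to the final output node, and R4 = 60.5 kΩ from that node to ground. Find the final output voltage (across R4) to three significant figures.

Stage 2 presents R3+R4 = 60770 Ω as a load on stage 1's tap.
Stage 1's lower leg becomes R2‖(R3+R4) = 672.5 Ω, so V_mid = 29.1 × 672.5/18670 = 1.048 V.
Stage 2 is itself unloaded: V_out = V_mid × R4/(R3+R4) = 1.048 × 60500/60770 = 1.04 V.

V_out ≈ 1.04 V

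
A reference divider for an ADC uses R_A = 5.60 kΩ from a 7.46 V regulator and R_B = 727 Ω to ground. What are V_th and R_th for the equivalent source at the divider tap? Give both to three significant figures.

V_th = 0.857 V, R_th = 643 Ω

V_th is the open-circuit tap voltage: 7.46 × 727/(5600 + 727) = 0.857 V.
With the supply zeroed, R_A and R_B appear in parallel from the tap: R_th = R_A‖R_B = (5600 × 727)/6327 = 643 Ω.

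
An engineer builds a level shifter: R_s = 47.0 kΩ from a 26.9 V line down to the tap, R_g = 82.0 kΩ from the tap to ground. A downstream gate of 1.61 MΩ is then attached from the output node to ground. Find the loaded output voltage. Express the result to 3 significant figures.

V_out ≈ 16.8 V

The load sits in parallel with R_g: R_g‖R_L = (82.0 × 1610) / (82.0 + 1610) = 78.03 kΩ.
V_out = 26.9 × 78.03 / (47.0 + 78.03) = 26.9 × 78.03/125.0 = 16.8 V.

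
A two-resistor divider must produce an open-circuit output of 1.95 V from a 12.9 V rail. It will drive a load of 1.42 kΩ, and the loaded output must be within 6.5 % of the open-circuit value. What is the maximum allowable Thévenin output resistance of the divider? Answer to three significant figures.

R_th ≤ 98.7 Ω

Loading drop = R_th/(R_th + R_L) ≤ 0.0650, so R_th ≤ R_L · ε/(1−ε) = 1.42 kΩ × 0.0650/0.9350 = 98.7 Ω.
(Any R1, R2 with R2/(R1+R2) = 0.151 and R1‖R2 ≤ 98.7 Ω will meet the spec.)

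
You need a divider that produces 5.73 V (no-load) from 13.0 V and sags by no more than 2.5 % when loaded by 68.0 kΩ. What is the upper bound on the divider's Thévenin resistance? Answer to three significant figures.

R_th ≤ 1.74 kΩ

Loading drop = R_th/(R_th + R_L) ≤ 0.0250, so R_th ≤ R_L · ε/(1−ε) = 68.0 kΩ × 0.0250/0.9750 = 1.74 kΩ.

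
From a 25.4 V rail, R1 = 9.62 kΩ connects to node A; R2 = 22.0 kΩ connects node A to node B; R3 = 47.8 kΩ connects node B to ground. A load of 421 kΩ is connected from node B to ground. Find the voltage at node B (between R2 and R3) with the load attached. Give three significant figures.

V ≈ 14.6 V

At node B, R3 is in parallel with the load: R3‖R_L = 42.93 kΩ.
Below node A the resistance is R2 + (R3‖R_L) = 64.93 kΩ, so V_A = 25.4 × 64.93/74.55 = 22.12 V.
Then V_B = V_A × (R3‖R_L)/(R2 + R3‖R_L) = 22.12 × 42.93/64.93 = 14.6 V.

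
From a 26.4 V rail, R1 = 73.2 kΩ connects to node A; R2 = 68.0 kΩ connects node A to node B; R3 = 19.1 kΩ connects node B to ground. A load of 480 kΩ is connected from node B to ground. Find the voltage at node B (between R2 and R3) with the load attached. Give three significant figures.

At node B, R3 is in parallel with the load: R3‖R_L = 18.37 kΩ.
Below node A the resistance is R2 + (R3‖R_L) = 86.37 kΩ, so V_A = 26.4 × 86.37/159.6 = 14.29 V.
Then V_B = V_A × (R3‖R_L)/(R2 + R3‖R_L) = 14.29 × 18.37/86.37 = 3.04 V.

V ≈ 3.04 V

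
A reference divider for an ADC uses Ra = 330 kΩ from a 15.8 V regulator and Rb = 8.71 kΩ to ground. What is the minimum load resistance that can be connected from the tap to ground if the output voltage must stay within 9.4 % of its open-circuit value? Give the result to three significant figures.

Output resistance R_th = Ra‖Rb = (330 × 8.71)/338.7 = 8.486 kΩ.
The fractional drop is R_th/(R_th + R_L); requiring this ≤ 0.0940 gives R_L ≥ R_th(1/0.0940 − 1) = 8.486 × 9.638 = 81.8 kΩ.

R_L(min) ≈ 81.8 kΩ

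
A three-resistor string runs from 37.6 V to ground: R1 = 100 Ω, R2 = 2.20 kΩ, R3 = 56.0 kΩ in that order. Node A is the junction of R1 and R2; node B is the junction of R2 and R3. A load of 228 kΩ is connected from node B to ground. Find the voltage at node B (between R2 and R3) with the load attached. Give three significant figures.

At node B, R3 is in parallel with the load: R3‖R_L = 44960 Ω.
Below node A the resistance is R2 + (R3‖R_L) = 47160 Ω, so V_A = 37.6 × 47160/47260 = 37.52 V.
Then V_B = V_A × (R3‖R_L)/(R2 + R3‖R_L) = 37.52 × 44960/47160 = 35.8 V.

V ≈ 35.8 V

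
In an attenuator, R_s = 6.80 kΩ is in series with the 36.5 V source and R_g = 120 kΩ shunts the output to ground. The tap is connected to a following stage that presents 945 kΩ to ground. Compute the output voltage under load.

V_out ≈ 34.3 V

The load sits in parallel with R_g: R_g‖R_L = (120 × 945) / (120 + 945) = 106.5 kΩ.
V_out = 36.5 × 106.5 / (6.80 + 106.5) = 36.5 × 106.5/113.3 = 34.3 V.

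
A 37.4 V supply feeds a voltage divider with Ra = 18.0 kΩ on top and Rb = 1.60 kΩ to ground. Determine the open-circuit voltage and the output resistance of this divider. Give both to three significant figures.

V_th is the open-circuit tap voltage: 37.4 × 1.60/(18.0 + 1.60) = 3.05 V.
With the supply zeroed, Ra and Rb appear in parallel from the tap: R_th = Ra‖Rb = (18.0 × 1.60)/19.60 = 1.47 kΩ.

V_th = 3.05 V, R_th = 1.47 kΩ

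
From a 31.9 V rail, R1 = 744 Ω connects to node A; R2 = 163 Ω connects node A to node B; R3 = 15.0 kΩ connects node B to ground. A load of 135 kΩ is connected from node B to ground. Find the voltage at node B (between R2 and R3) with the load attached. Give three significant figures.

V ≈ 29.9 V

At node B, R3 is in parallel with the load: R3‖R_L = 13500 Ω.
Below node A the resistance is R2 + (R3‖R_L) = 13660 Ω, so V_A = 31.9 × 13660/14410 = 30.25 V.
Then V_B = V_A × (R3‖R_L)/(R2 + R3‖R_L) = 30.25 × 13500/13660 = 29.9 V.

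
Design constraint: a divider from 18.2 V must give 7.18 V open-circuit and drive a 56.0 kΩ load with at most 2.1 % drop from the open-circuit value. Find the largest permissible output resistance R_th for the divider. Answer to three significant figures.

Loading drop = R_th/(R_th + R_L) ≤ 0.0210, so R_th ≤ R_L · ε/(1−ε) = 56.0 kΩ × 0.0210/0.9790 = 1.20 kΩ.
(Any R1, R2 with R2/(R1+R2) = 0.395 and R1‖R2 ≤ 1.20 kΩ will meet the spec.)

R_th ≤ 1.20 kΩ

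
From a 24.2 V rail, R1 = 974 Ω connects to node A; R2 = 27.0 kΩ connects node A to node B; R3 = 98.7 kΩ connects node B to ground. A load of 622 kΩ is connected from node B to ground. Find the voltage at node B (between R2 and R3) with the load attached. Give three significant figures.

At node B, R3 is in parallel with the load: R3‖R_L = 85180 Ω.
Below node A the resistance is R2 + (R3‖R_L) = 112200 Ω, so V_A = 24.2 × 112200/113200 = 23.99 V.
Then V_B = V_A × (R3‖R_L)/(R2 + R3‖R_L) = 23.99 × 85180/112200 = 18.2 V.

V ≈ 18.2 V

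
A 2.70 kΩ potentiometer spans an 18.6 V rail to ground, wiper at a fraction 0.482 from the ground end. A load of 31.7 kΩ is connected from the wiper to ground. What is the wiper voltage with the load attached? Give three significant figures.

V ≈ 8.78 V

The wiper splits the pot into (1−α)R = 1.399 kΩ above and αR = 1.301 kΩ below.
Lower section ‖ load = 1.250 kΩ.
V_wiper = 18.6 × 1.250/(1.399 + 1.250) = 8.78 V.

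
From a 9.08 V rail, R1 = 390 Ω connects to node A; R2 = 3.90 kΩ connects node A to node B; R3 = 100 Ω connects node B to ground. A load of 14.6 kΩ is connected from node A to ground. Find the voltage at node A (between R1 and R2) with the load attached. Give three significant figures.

Below node A the series string R2+R3 = 4000 Ω sits in parallel with the 14600 Ω load: 3140 Ω.
V_A = 9.08 × 3140/(390 + 3140) = 8.08 V.

V ≈ 8.08 V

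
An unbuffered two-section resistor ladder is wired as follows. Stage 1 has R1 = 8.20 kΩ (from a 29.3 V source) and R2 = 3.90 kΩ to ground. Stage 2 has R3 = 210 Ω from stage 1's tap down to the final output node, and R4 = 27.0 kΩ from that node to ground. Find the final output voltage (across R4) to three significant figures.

V_out ≈ 8.54 V

Stage 2 presents R3+R4 = 27210 Ω as a load on stage 1's tap.
Stage 1's lower leg becomes R2‖(R3+R4) = 3411 Ω, so V_mid = 29.3 × 3411/11610 = 8.608 V.
Stage 2 is itself unloaded: V_out = V_mid × R4/(R3+R4) = 8.608 × 27000/27210 = 8.54 V.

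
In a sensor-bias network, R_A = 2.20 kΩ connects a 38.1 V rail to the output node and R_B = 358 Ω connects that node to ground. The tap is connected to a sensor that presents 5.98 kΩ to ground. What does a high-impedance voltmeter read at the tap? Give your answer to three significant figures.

The load sits in parallel with R_B: R_B‖R_L = (358 × 5980) / (358 + 5980) = 337.8 Ω.
V_out = 38.1 × 337.8 / (2200 + 337.8) = 38.1 × 337.8/2538 = 5.07 V.

V_out ≈ 5.07 V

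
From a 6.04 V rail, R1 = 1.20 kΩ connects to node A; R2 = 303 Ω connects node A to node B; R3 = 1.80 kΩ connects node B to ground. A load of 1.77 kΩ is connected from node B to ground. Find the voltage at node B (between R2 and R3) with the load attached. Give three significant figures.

At node B, R3 is in parallel with the load: R3‖R_L = 892.4 Ω.
Below node A the resistance is R2 + (R3‖R_L) = 1195 Ω, so V_A = 6.04 × 1195/2395 = 3.014 V.
Then V_B = V_A × (R3‖R_L)/(R2 + R3‖R_L) = 3.014 × 892.4/1195 = 2.25 V.

V ≈ 2.25 V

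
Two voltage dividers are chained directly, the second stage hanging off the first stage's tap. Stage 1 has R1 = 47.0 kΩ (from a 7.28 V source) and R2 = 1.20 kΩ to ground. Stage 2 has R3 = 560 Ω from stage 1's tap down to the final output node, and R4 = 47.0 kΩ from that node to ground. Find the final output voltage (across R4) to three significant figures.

V_out ≈ 0.175 V

Stage 2 presents R3+R4 = 47560 Ω as a load on stage 1's tap.
Stage 1's lower leg becomes R2‖(R3+R4) = 1170 Ω, so V_mid = 7.28 × 1170/48170 = 0.1769 V.
Stage 2 is itself unloaded: V_out = V_mid × R4/(R3+R4) = 0.1769 × 47000/47560 = 0.175 V.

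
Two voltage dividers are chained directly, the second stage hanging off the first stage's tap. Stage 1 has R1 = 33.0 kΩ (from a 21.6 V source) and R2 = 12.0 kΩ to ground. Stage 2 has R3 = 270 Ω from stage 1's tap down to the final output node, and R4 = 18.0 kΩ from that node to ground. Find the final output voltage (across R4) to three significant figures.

V_out ≈ 3.83 V

Stage 2 presents R3+R4 = 18270 Ω as a load on stage 1's tap.
Stage 1's lower leg becomes R2‖(R3+R4) = 7243 Ω, so V_mid = 21.6 × 7243/40240 = 3.888 V.
Stage 2 is itself unloaded: V_out = V_mid × R4/(R3+R4) = 3.888 × 18000/18270 = 3.83 V.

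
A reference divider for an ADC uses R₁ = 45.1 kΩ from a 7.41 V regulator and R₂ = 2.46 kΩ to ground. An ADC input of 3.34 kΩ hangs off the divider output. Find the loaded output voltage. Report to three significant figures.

V_out ≈ 0.226 V

The load sits in parallel with R₂: R₂‖R_L = (2.46 × 3.34) / (2.46 + 3.34) = 1.417 kΩ.
V_out = 7.41 × 1.417 / (45.1 + 1.417) = 7.41 × 1.417/46.52 = 0.226 V.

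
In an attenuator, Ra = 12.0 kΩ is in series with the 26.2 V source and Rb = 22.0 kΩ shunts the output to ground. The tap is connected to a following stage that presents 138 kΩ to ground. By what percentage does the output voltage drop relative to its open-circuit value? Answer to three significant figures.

5.33 %

The divider's output (Thévenin) resistance is Ra‖Rb = 7.765 kΩ.
Fractional drop under load = R_th/(R_th + R_L) = 7.765 / (7.765 + 138) = 0.05327.
So the output falls by 5.33 %.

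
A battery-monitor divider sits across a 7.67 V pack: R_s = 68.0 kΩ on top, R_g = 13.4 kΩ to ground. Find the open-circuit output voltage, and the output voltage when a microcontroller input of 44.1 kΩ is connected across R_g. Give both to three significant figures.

Open-circuit: V = 7.67 × 13.4/(68.0 + 13.4) = 1.26 V.
With the load, R_g becomes R_g‖R_L = 10.28 kΩ, so V = 7.67 × 10.28/78.28 = 1.01 V.

Unloaded: 1.26 V; loaded: 1.01 V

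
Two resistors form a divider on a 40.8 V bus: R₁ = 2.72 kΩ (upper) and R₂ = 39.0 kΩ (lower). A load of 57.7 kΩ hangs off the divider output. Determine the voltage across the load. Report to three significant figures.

V_out ≈ 36.5 V

The load sits in parallel with R₂: R₂‖R_L = (39.0 × 57.7) / (39.0 + 57.7) = 23.27 kΩ.
V_out = 40.8 × 23.27 / (2.72 + 23.27) = 40.8 × 23.27/25.99 = 36.5 V.
(Unloaded it would have been 38.1 V.)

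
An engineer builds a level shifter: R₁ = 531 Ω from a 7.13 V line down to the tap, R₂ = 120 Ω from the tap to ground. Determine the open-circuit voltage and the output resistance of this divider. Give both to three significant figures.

V_th = 1.31 V, R_th = 97.9 Ω

V_th is the open-circuit tap voltage: 7.13 × 120/(531 + 120) = 1.31 V.
With the supply zeroed, R₁ and R₂ appear in parallel from the tap: R_th = R₁‖R₂ = (531 × 120)/651.0 = 97.9 Ω.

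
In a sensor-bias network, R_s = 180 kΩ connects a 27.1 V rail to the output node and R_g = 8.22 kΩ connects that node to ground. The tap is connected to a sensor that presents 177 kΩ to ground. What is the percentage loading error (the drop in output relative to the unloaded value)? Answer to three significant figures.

The divider's output (Thévenin) resistance is R_s‖R_g = 7.861 kΩ.
Fractional drop under load = R_th/(R_th + R_L) = 7.861 / (7.861 + 177) = 0.04252.
So the output falls by 4.25 %.

4.25 %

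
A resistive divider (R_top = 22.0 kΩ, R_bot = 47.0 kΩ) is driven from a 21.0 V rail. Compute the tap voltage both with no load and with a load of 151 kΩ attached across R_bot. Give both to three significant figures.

Open-circuit: V = 21.0 × 47.0/(22.0 + 47.0) = 14.3 V.
With the load, R_bot becomes R_bot‖R_L = 35.84 kΩ, so V = 21.0 × 35.84/57.84 = 13.0 V.

Unloaded: 14.3 V; loaded: 13.0 V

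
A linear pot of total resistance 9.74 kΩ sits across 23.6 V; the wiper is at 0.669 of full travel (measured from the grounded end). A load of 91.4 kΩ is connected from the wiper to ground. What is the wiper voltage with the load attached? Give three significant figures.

V ≈ 15.4 V

The wiper splits the pot into (1−α)R = 3.224 kΩ above and αR = 6.516 kΩ below.
Lower section ‖ load = 6.082 kΩ.
V_wiper = 23.6 × 6.082/(3.224 + 6.082) = 15.4 V.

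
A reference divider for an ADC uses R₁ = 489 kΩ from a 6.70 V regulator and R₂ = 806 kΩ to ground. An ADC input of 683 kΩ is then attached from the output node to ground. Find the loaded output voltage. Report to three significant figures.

The load sits in parallel with R₂: R₂‖R_L = (806 × 683) / (806 + 683) = 369.7 kΩ.
V_out = 6.70 × 369.7 / (489 + 369.7) = 6.70 × 369.7/858.7 = 2.88 V.

V_out ≈ 2.88 V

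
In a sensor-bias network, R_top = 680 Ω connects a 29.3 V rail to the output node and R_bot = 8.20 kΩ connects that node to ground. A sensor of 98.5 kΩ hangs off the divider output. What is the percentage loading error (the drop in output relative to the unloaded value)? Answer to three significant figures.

0.633 %

The divider's output (Thévenin) resistance is R_top‖R_bot = 627.9 Ω.
Fractional drop under load = R_th/(R_th + R_L) = 627.9 / (627.9 + 98500) = 0.006335.
So the output falls by 0.633 %.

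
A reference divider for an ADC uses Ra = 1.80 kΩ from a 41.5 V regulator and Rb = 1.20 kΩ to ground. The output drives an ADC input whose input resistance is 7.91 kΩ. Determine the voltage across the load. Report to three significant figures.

The load sits in parallel with Rb: Rb‖R_L = (1.20 × 7.91) / (1.20 + 7.91) = 1.042 kΩ.
V_out = 41.5 × 1.042 / (1.80 + 1.042) = 41.5 × 1.042/2.842 = 15.2 V.

V_out ≈ 15.2 V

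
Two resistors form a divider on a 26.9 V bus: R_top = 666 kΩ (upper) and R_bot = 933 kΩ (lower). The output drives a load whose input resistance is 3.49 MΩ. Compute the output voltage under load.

V_out ≈ 14.1 V

The load sits in parallel with R_bot: R_bot‖R_L = (933 × 3490) / (933 + 3490) = 736.2 kΩ.
V_out = 26.9 × 736.2 / (666 + 736.2) = 26.9 × 736.2/1402 = 14.1 V.
(Unloaded it would have been 15.7 V.)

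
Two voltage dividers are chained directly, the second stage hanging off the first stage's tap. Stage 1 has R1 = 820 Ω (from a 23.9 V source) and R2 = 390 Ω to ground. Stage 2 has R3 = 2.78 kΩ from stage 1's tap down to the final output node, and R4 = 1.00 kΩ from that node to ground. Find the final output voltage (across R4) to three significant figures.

V_out ≈ 1.90 V

Stage 2 presents R3+R4 = 3780 Ω as a load on stage 1's tap.
Stage 1's lower leg becomes R2‖(R3+R4) = 353.5 Ω, so V_mid = 23.9 × 353.5/1174 = 7.200 V.
Stage 2 is itself unloaded: V_out = V_mid × R4/(R3+R4) = 7.200 × 1000/3780 = 1.90 V.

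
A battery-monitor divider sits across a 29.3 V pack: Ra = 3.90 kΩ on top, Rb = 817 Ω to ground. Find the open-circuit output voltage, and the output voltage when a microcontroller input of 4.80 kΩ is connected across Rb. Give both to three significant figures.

Open-circuit: V = 29.3 × 817/(3900 + 817) = 5.07 V.
With the load, Rb becomes Rb‖R_L = 698.2 Ω, so V = 29.3 × 698.2/4598 = 4.45 V.

Unloaded: 5.07 V; loaded: 4.45 V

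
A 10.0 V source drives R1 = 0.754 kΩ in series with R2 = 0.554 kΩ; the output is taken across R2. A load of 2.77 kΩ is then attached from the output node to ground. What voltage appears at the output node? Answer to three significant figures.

V_out ≈ 3.80 V

The load sits in parallel with R2: R2‖R_L = (554 × 2770) / (554 + 2770) = 461.7 Ω.
V_out = 10.0 × 461.7 / (754 + 461.7) = 10.0 × 461.7/1216 = 3.80 V.
(Unloaded it would have been 4.24 V.)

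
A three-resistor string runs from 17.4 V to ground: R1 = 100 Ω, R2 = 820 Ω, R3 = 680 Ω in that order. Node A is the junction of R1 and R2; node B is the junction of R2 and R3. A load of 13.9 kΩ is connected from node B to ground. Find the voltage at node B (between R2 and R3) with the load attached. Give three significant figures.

At node B, R3 is in parallel with the load: R3‖R_L = 648.3 Ω.
Below node A the resistance is R2 + (R3‖R_L) = 1468 Ω, so V_A = 17.4 × 1468/1568 = 16.29 V.
Then V_B = V_A × (R3‖R_L)/(R2 + R3‖R_L) = 16.29 × 648.3/1468 = 7.19 V.

V ≈ 7.19 V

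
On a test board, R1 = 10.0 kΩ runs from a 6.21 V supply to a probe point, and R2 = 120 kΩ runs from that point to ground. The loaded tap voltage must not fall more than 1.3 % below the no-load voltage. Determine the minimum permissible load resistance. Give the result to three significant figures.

Output resistance R_th = R1‖R2 = (10.0 × 120)/130.0 = 9.231 kΩ.
The fractional drop is R_th/(R_th + R_L); requiring this ≤ 0.0130 gives R_L ≥ R_th(1/0.0130 − 1) = 9.231 × 75.92 = 701 kΩ.

R_L(min) ≈ 701 kΩ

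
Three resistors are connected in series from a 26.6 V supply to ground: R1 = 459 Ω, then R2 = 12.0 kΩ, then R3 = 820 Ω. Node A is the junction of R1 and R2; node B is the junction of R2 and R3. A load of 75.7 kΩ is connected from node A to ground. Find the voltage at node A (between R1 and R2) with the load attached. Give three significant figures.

Below node A the series string R2+R3 = 12820 Ω sits in parallel with the 75700 Ω load: 10960 Ω.
V_A = 26.6 × 10960/(459 + 10960) = 25.5 V.

V ≈ 25.5 V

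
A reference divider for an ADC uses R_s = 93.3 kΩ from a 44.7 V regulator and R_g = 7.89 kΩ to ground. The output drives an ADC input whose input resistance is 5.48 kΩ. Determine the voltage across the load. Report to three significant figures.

V_out ≈ 1.50 V

The load sits in parallel with R_g: R_g‖R_L = (7.89 × 5.48) / (7.89 + 5.48) = 3.234 kΩ.
V_out = 44.7 × 3.234 / (93.3 + 3.234) = 44.7 × 3.234/96.53 = 1.50 V.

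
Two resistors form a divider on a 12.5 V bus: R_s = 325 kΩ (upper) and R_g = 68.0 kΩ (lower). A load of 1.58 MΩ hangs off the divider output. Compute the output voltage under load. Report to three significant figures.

The load sits in parallel with R_g: R_g‖R_L = (68.0 × 1580) / (68.0 + 1580) = 65.19 kΩ.
V_out = 12.5 × 65.19 / (325 + 65.19) = 12.5 × 65.19/390.2 = 2.09 V.
(Unloaded it would have been 2.16 V.)

V_out ≈ 2.09 V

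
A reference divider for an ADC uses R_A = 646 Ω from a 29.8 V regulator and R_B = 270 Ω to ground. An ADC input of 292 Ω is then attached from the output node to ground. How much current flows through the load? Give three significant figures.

I_L ≈ 18.2 mA

R_B‖R_L = 140.3 Ω; V_out = 29.8 × 140.3/786.3 = 5.317 V.
I_L = V_out / R_L = 5.317 / 292 Ω = 18.2 mA.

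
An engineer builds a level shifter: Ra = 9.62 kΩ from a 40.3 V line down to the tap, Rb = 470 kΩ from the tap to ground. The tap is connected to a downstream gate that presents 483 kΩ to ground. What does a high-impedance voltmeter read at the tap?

The load sits in parallel with Rb: Rb‖R_L = (470 × 483) / (470 + 483) = 238.2 kΩ.
V_out = 40.3 × 238.2 / (9.62 + 238.2) = 40.3 × 238.2/247.8 = 38.7 V.
(Unloaded it would have been 39.5 V.)

V_out ≈ 38.7 V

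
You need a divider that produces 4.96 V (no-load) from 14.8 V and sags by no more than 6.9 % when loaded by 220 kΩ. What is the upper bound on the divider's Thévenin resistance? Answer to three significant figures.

R_th ≤ 16.3 kΩ

Loading drop = R_th/(R_th + R_L) ≤ 0.0690, so R_th ≤ R_L · ε/(1−ε) = 220 kΩ × 0.0690/0.9310 = 16.3 kΩ.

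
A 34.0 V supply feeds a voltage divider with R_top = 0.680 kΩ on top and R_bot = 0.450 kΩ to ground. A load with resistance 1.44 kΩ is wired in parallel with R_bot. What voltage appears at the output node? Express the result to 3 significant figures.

The load sits in parallel with R_bot: R_bot‖R_L = (450 × 1440) / (450 + 1440) = 342.9 Ω.
V_out = 34.0 × 342.9 / (680 + 342.9) = 34.0 × 342.9/1023 = 11.4 V.

V_out ≈ 11.4 V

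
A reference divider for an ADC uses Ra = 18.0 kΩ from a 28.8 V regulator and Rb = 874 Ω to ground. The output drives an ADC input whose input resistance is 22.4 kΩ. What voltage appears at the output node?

The load sits in parallel with Rb: Rb‖R_L = (874 × 22400) / (874 + 22400) = 841.2 Ω.
V_out = 28.8 × 841.2 / (18000 + 841.2) = 28.8 × 841.2/18840 = 1.29 V.

V_out ≈ 1.29 V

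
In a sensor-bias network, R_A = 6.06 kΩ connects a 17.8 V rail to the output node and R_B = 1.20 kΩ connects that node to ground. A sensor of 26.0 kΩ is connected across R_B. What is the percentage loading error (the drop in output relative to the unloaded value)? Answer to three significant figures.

3.71 %

The divider's output (Thévenin) resistance is R_A‖R_B = 1.002 kΩ.
Fractional drop under load = R_th/(R_th + R_L) = 1.002 / (1.002 + 26.0) = 0.03710.
So the output falls by 3.71 %.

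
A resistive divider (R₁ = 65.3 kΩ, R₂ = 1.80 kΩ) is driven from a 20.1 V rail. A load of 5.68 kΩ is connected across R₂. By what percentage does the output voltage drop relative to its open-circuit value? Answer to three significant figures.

Unloaded V = 20.1 × 1.80/67.10 = 0.5392 V.
Loaded: R₂‖R_L = 1.367 kΩ, giving V = 20.1 × 1.367/66.67 = 0.4121 V.
Drop = (0.5392 − 0.4121) / 0.5392 = 23.6 %.

23.6 %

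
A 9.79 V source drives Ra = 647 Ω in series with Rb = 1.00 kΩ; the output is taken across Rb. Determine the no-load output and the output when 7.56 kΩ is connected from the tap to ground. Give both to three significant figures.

Open-circuit: V = 9.79 × 1000/(647 + 1000) = 5.94 V.
With the load, Rb becomes Rb‖R_L = 883.2 Ω, so V = 9.79 × 883.2/1530 = 5.65 V.

Unloaded: 5.94 V; loaded: 5.65 V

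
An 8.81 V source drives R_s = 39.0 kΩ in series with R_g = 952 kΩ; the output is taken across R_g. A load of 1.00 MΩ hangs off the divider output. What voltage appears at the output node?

The load sits in parallel with R_g: R_g‖R_L = (952 × 1000) / (952 + 1000) = 487.7 kΩ.
V_out = 8.81 × 487.7 / (39.0 + 487.7) = 8.81 × 487.7/526.7 = 8.16 V.
(Unloaded it would have been 8.46 V.)

V_out ≈ 8.16 V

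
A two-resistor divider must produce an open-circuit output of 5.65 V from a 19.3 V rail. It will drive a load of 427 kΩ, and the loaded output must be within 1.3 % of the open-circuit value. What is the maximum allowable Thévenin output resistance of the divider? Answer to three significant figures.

Loading drop = R_th/(R_th + R_L) ≤ 0.0130, so R_th ≤ R_L · ε/(1−ε) = 427 kΩ × 0.0130/0.9870 = 5.62 kΩ.

R_th ≤ 5.62 kΩ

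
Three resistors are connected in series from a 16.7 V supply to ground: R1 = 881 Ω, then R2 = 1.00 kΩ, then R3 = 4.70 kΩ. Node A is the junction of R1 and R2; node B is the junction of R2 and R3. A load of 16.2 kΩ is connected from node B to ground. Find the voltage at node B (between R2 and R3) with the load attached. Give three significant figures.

At node B, R3 is in parallel with the load: R3‖R_L = 3643 Ω.
Below node A the resistance is R2 + (R3‖R_L) = 4643 Ω, so V_A = 16.7 × 4643/5524 = 14.04 V.
Then V_B = V_A × (R3‖R_L)/(R2 + R3‖R_L) = 14.04 × 3643/4643 = 11.0 V.

V ≈ 11.0 V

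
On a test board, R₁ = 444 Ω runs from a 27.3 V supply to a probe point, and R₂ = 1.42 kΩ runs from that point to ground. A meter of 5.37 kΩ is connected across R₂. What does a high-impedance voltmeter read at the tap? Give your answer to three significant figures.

The load sits in parallel with R₂: R₂‖R_L = (1420 × 5370) / (1420 + 5370) = 1123 Ω.
V_out = 27.3 × 1123 / (444 + 1123) = 27.3 × 1123/1567 = 19.6 V.

V_out ≈ 19.6 V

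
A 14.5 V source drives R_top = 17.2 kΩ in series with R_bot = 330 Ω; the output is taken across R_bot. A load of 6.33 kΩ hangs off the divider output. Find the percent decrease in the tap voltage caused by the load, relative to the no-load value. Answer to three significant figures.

The divider's output (Thévenin) resistance is R_top‖R_bot = 323.8 Ω.
Fractional drop under load = R_th/(R_th + R_L) = 323.8 / (323.8 + 6330) = 0.04866.
So the output falls by 4.87 %.

4.87 %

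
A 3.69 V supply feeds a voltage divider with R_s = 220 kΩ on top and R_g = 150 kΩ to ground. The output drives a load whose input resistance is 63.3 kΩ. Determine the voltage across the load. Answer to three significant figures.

The load sits in parallel with R_g: R_g‖R_L = (150 × 63.3) / (150 + 63.3) = 44.51 kΩ.
V_out = 3.69 × 44.51 / (220 + 44.51) = 3.69 × 44.51/264.5 = 0.621 V.

V_out ≈ 0.621 V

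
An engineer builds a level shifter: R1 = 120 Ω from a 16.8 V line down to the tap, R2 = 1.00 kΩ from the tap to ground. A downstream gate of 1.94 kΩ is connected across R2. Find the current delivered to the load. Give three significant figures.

I_L ≈ 7.33 mA

R2‖R_L = 659.9 Ω; V_out = 16.8 × 659.9/779.9 = 14.21 V.
I_L = V_out / R_L = 14.21 / 1.94 kΩ = 7.33 mA.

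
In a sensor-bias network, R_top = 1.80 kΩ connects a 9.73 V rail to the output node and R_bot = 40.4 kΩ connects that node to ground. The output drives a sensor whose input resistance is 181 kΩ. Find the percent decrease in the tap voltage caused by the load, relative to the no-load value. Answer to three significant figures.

0.943 %

The divider's output (Thévenin) resistance is R_top‖R_bot = 1.723 kΩ.
Fractional drop under load = R_th/(R_th + R_L) = 1.723 / (1.723 + 181) = 0.009431.
So the output falls by 0.943 %.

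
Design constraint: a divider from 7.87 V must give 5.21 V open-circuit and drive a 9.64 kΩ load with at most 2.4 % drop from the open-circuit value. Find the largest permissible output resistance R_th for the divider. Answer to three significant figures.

R_th ≤ 237 Ω

Loading drop = R_th/(R_th + R_L) ≤ 0.0240, so R_th ≤ R_L · ε/(1−ε) = 9.64 kΩ × 0.0240/0.9760 = 237 Ω.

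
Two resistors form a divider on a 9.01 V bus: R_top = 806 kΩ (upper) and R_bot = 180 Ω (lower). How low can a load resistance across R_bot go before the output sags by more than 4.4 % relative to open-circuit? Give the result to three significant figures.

R_L(min) ≈ 3.91 kΩ

Output resistance R_th = R_top‖R_bot = (806000 × 180)/806200 = 180.0 Ω.
The fractional drop is R_th/(R_th + R_L); requiring this ≤ 0.0440 gives R_L ≥ R_th(1/0.0440 − 1) = 180.0 × 21.73 = 3.91 kΩ.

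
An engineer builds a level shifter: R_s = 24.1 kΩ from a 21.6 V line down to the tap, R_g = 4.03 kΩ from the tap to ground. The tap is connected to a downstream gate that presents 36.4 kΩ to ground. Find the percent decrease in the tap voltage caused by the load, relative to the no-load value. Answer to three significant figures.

8.66 %

The divider's output (Thévenin) resistance is R_s‖R_g = 3.453 kΩ.
Fractional drop under load = R_th/(R_th + R_L) = 3.453 / (3.453 + 36.4) = 0.08664.
So the output falls by 8.66 %.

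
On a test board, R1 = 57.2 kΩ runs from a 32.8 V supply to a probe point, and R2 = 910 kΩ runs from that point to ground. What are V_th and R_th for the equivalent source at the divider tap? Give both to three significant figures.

V_th is the open-circuit tap voltage: 32.8 × 910/(57.2 + 910) = 30.9 V.
With the supply zeroed, R1 and R2 appear in parallel from the tap: R_th = R1‖R2 = (57.2 × 910)/967.2 = 53.8 kΩ.

V_th = 30.9 V, R_th = 53.8 kΩ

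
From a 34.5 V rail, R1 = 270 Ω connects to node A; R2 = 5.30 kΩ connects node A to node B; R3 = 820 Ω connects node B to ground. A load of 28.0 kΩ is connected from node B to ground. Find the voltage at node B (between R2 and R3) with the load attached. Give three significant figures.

V ≈ 4.32 V

At node B, R3 is in parallel with the load: R3‖R_L = 796.7 Ω.
Below node A the resistance is R2 + (R3‖R_L) = 6097 Ω, so V_A = 34.5 × 6097/6367 = 33.04 V.
Then V_B = V_A × (R3‖R_L)/(R2 + R3‖R_L) = 33.04 × 796.7/6097 = 4.32 V.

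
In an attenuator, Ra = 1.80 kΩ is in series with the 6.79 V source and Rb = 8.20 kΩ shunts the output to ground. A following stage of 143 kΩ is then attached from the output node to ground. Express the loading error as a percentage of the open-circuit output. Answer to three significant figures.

The divider's output (Thévenin) resistance is Ra‖Rb = 1.476 kΩ.
Fractional drop under load = R_th/(R_th + R_L) = 1.476 / (1.476 + 143) = 0.01022.
So the output falls by 1.02 %.

1.02 %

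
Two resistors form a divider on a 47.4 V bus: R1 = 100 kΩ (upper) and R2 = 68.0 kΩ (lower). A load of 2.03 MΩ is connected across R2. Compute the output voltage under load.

V_out ≈ 18.8 V

The load sits in parallel with R2: R2‖R_L = (68.0 × 2030) / (68.0 + 2030) = 65.80 kΩ.
V_out = 47.4 × 65.80 / (100 + 65.80) = 47.4 × 65.80/165.8 = 18.8 V.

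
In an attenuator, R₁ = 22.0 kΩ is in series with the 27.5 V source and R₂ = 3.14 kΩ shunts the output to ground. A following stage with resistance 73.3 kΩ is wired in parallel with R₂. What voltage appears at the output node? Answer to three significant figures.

The load sits in parallel with R₂: R₂‖R_L = (3.14 × 73.3) / (3.14 + 73.3) = 3.011 kΩ.
V_out = 27.5 × 3.011 / (22.0 + 3.011) = 27.5 × 3.011/25.01 = 3.31 V.
(Unloaded it would have been 3.43 V.)

V_out ≈ 3.31 V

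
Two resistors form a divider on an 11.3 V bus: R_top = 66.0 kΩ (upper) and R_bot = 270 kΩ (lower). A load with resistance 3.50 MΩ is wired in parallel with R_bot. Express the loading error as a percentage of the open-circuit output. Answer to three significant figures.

The divider's output (Thévenin) resistance is R_top‖R_bot = 53.04 kΩ.
Fractional drop under load = R_th/(R_th + R_L) = 53.04 / (53.04 + 3500) = 0.01493.
So the output falls by 1.49 %.

1.49 %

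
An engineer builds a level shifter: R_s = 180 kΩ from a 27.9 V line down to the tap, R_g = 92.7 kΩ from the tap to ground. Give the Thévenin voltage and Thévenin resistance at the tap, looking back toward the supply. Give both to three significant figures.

V_th is the open-circuit tap voltage: 27.9 × 92.7/(180 + 92.7) = 9.48 V.
With the supply zeroed, R_s and R_g appear in parallel from the tap: R_th = R_s‖R_g = (180 × 92.7)/272.7 = 61.2 kΩ.

V_th = 9.48 V, R_th = 61.2 kΩ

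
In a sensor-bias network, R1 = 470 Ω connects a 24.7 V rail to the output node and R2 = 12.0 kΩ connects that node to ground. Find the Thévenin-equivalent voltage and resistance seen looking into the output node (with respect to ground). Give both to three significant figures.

V_th = 23.8 V, R_th = 452 Ω

V_th is the open-circuit tap voltage: 24.7 × 12000/(470 + 12000) = 23.8 V.
With the supply zeroed, R1 and R2 appear in parallel from the tap: R_th = R1‖R2 = (470 × 12000)/12470 = 452 Ω.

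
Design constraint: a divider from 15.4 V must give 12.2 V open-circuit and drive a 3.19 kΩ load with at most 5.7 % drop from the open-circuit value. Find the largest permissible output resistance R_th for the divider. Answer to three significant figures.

R_th ≤ 193 Ω

Loading drop = R_th/(R_th + R_L) ≤ 0.0570, so R_th ≤ R_L · ε/(1−ε) = 3.19 kΩ × 0.0570/0.9430 = 193 Ω.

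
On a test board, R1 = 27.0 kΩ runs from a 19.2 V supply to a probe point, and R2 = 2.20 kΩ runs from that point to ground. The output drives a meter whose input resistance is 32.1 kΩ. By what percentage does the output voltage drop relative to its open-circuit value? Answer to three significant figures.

The divider's output (Thévenin) resistance is R1‖R2 = 2.034 kΩ.
Fractional drop under load = R_th/(R_th + R_L) = 2.034 / (2.034 + 32.1) = 0.05960.
So the output falls by 5.96 %.

5.96 %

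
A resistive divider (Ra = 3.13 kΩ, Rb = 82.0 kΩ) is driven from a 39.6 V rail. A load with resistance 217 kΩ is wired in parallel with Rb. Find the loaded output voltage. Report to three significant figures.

V_out ≈ 37.6 V

The load sits in parallel with Rb: Rb‖R_L = (82.0 × 217) / (82.0 + 217) = 59.51 kΩ.
V_out = 39.6 × 59.51 / (3.13 + 59.51) = 39.6 × 59.51/62.64 = 37.6 V.
(Unloaded it would have been 38.1 V.)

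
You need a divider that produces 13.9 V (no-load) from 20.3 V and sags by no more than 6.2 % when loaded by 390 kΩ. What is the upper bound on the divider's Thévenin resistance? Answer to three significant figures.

Loading drop = R_th/(R_th + R_L) ≤ 0.0620, so R_th ≤ R_L · ε/(1−ε) = 390 kΩ × 0.0620/0.9380 = 25.8 kΩ.

R_th ≤ 25.8 kΩ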